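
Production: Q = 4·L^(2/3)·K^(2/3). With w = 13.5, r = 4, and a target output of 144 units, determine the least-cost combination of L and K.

L* = 8, K* = 27

Cost minimization requires the marginal rate of technical substitution to equal the input-price ratio: MP_L/MP_K = w/r.
Here MP_L/MP_K = (2/3)·(K/L)/(2/3) = (K/L). Setting this equal to 13.5/4 = 3.375 gives K = 3.375L.
Substituting into Q = 144: 4·L^(2/3)·(3.375L)^(2/3) = 144.
Solving, L = 8 and K = 27.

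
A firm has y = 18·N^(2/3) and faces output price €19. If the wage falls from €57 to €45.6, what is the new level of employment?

N* = 125

From P·MP_N = w with MP_N = 12·N^(-1/3), the labor demand is N(w) = (228/w)^(3).
At w = 57: N = 64. At w = 45.6: N = 125.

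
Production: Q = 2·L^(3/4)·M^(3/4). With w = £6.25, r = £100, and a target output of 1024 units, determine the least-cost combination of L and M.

L* = 256, M* = 16

Cost minimization requires the marginal rate of technical substitution to equal the input-price ratio: MP_L/MP_M = w/r.
Here MP_L/MP_M = (3/4)·(M/L)/(3/4) = (M/L). Setting this equal to 6.25/100 = 0.0625 gives M = 0.0625L.
Substituting into Q = 1024: 2·L^(3/4)·(0.0625L)^(3/4) = 1024.
Solving, L = 256 and M = 16.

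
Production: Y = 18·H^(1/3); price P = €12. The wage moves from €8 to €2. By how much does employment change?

From P·MP_H = w with MP_H = 6·H^(-2/3), the labor demand is H(w) = (72/w)^(3/2).
At w = 8: H = 27. At w = 2: H = 216.
ΔH = 216 − 27 = 189.

ΔH = 189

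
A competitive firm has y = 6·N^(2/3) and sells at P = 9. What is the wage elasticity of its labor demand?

ε = -3

MP_N = (2/3)·6·N^(-1/3), so P·MP_N = w gives 36·N^(-1/3) = w.
Solving, N(w) = (36/w)^(3). This is a constant-elasticity form: N ∝ w^(−3), so ε = −3.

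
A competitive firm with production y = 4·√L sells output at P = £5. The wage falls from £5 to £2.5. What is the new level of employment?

From P·MP_L = w with MP_L = 2·L^(-1/2), the labor demand is L(w) = (10/w)^(2).
At w = 5: L = 4. At w = 2.5: L = 16.

L* = 16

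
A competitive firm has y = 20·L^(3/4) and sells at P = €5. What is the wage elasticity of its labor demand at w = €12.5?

MP_L = (3/4)·20·L^(-1/4), so P·MP_L = w gives 75·L^(-1/4) = w.
Solving, L(w) = (75/w)^(4). This is a constant-elasticity form: L ∝ w^(−4), so ε = −4.

ε = -4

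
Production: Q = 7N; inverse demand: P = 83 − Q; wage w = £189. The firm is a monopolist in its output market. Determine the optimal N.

N* = 4

Marginal revenue from the inverse demand is MR = 83 − 2Q.
The marginal product is MP_N = 7.
A monopolist hires until marginal revenue product equals the wage: MR·MP_N = w.
(83 − 14N)·7 = 189, so N = 4.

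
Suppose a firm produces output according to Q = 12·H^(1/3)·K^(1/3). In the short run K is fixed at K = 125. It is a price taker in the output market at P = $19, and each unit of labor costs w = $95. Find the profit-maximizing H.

H* = 8

With K = 125, MP_H = (1/3)·12·H^(-2/3)·125^(1/3) = 20·H^(-2/3).
Profit maximization for a price taker requires P·MP_H = w: 19·20·H^(-2/3) = 95.
So H^(-2/3) = 0.25, which gives H = 8.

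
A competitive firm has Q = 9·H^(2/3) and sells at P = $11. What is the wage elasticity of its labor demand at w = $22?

MP_H = (2/3)·9·H^(-1/3), so P·MP_H = w gives 66·H^(-1/3) = w.
Solving, H(w) = (66/w)^(3). This is a constant-elasticity form: H ∝ w^(−3), so ε = −3.

ε = -3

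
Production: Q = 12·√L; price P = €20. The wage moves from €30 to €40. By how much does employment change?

ΔL = -7

From P·MP_L = w with MP_L = 6·L^(-1/2), the labor demand is L(w) = (120/w)^(2).
At w = 30: L = 16. At w = 40: L = 9.
ΔL = 9 − 16 = -7.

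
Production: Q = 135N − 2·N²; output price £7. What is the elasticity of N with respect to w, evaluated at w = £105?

ε = -0.125

From P·MP_N = w with MP_N = 135 − 4N, labor demand is N(w) = (135 − w/7)/4.
dN/dw = −1/(28) = -1/28.
At w = 105, N = 30, so ε = (dN/dw)·(w/N) = (-1/28)·(105/30) = -0.125.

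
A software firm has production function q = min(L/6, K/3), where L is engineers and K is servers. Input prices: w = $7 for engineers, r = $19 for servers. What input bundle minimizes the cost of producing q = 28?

With a fixed-proportions technology, the cost-minimizing bundle uses no slack in either input: L/6 = K/3 = q.
So L = 6·28 = 168 and K = 3·28 = 84.

L* = 168, K* = 84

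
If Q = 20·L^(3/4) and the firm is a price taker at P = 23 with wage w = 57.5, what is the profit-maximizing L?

MP_L = (3/4)·20·L^(-1/4) = 15·L^(-1/4).
Profit maximization for a price taker requires P·MP_L = w: 23·15·L^(-1/4) = 57.5.
So L^(-1/4) = 1/6, which gives L = 1296.

L* = 1296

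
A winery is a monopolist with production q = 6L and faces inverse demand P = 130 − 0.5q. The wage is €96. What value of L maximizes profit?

L* = 19

Marginal revenue from the inverse demand is MR = 130 − q.
The marginal product is MP_L = 6.
A monopolist hires until marginal revenue product equals the wage: MR·MP_L = w.
(130 − 6L)·6 = 96, so L = 19.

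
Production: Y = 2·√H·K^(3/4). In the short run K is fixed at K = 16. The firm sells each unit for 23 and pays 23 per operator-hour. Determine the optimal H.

H* = 64

With K = 16, MP_H = (1/2)·2·H^(-1/2)·16^(3/4) = 8·H^(-1/2).
Profit maximization for a price taker requires P·MP_H = w: 23·8·H^(-1/2) = 23.
So H^(-1/2) = 0.125, which gives H = 64.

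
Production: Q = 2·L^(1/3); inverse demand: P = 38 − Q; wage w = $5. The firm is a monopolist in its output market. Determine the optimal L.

L* = 8

Marginal revenue from the inverse demand is MR = 38 − 2Q.
The marginal product is MP_L = (2/3)·L^(-2/3).
A monopolist hires until marginal revenue product equals the wage: MR·MP_L = w.
At L, Q = 2·L^(1/3). Substituting and solving: (38 − 4·L^(1/3))·(2/3)·L^(-2/3) = 5 gives L = 8.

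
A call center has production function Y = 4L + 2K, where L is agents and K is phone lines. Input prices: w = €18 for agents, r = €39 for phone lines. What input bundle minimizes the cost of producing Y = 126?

The inputs are perfect substitutes, so the firm uses whichever has the lower cost per unit of output.
Cost per unit of output via L is w/4 = 4.5; via K it is r/2 = 19.5. L is cheaper.
Producing Y = 126 with L alone: L = 31.5, K = 0.

L* = 31.5, K* = 0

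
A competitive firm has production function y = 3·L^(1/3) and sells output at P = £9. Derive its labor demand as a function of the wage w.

L(w) = (9/w)^(3/2)

MP_L = (1/3)·3·L^(-2/3) = L^(-2/3).
Setting P·MP_L = w: 9·L^(-2/3) = w.
Solving for L: L^(-2/3) = w/9, so L = (9/w)^(3/2).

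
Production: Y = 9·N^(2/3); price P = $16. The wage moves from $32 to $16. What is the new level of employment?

From P·MP_N = w with MP_N = 6·N^(-1/3), the labor demand is N(w) = (96/w)^(3).
At w = 32: N = 27. At w = 16: N = 216.

N* = 216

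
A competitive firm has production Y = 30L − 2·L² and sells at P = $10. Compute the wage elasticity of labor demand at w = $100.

ε = -0.5

From P·MP_L = w with MP_L = 30 − 4L, labor demand is L(w) = (30 − w/10)/4.
dL/dw = −1/(40) = -0.025.
At w = 100, L = 5, so ε = (dL/dw)·(w/L) = (-0.025)·(100/5) = -0.5.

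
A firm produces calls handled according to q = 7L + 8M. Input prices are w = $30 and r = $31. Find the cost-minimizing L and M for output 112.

The inputs are perfect substitutes, so the firm uses whichever has the lower cost per unit of output.
Cost per unit of output via L is w/7 = 30/7; via M it is r/8 = 3.875. M is cheaper.
Producing q = 112 with M alone: L = 0, M = 14.

L* = 0, M* = 14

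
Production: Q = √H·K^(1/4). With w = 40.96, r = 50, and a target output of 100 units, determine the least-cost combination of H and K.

H* = 625, K* = 256

Cost minimization requires the marginal rate of technical substitution to equal the input-price ratio: MP_H/MP_K = w/r.
Here MP_H/MP_K = (1/2)·(K/H)/(1/4) = 2·(K/H). Setting this equal to 40.96/50 = 0.8192 gives K = 0.4096H.
Substituting into Q = 100: H^(1/2)·(0.4096H)^(1/4) = 100.
Solving, H = 625 and K = 256.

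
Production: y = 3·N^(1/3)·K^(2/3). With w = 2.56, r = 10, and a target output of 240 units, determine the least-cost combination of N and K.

Cost minimization requires the marginal rate of technical substitution to equal the input-price ratio: MP_N/MP_K = w/r.
Here MP_N/MP_K = (1/3)·(K/N)/(2/3) = 0.5·(K/N). Setting this equal to 2.56/10 = 0.256 gives K = 0.512N.
Substituting into y = 240: 3·N^(1/3)·(0.512N)^(2/3) = 240.
Solving, N = 125 and K = 64.

N* = 125, K* = 64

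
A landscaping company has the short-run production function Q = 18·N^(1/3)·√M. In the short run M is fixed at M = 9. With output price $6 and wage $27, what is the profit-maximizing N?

With M = 9, MP_N = (1/3)·18·N^(-2/3)·9^(1/2) = 18·N^(-2/3).
Profit maximization for a price taker requires P·MP_N = w: 6·18·N^(-2/3) = 27.
So N^(-2/3) = 0.25, which gives N = 8.

N* = 8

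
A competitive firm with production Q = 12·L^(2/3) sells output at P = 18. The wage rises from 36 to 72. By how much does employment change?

From P·MP_L = w with MP_L = 8·L^(-1/3), the labor demand is L(w) = (144/w)^(3).
At w = 36: L = 64. At w = 72: L = 8.
ΔL = 8 − 64 = -56.

ΔL = -56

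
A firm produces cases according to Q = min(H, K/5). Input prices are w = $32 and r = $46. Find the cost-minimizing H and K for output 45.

H* = 45, K* = 225

With a fixed-proportions technology, the cost-minimizing bundle uses no slack in either input: H = K/5 = Q.
So H = 45 and K = 5·45 = 225.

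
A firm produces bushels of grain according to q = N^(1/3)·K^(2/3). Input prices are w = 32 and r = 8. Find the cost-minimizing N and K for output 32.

N* = 8, K* = 64

Cost minimization requires the marginal rate of technical substitution to equal the input-price ratio: MP_N/MP_K = w/r.
Here MP_N/MP_K = (1/3)·(K/N)/(2/3) = 0.5·(K/N). Setting this equal to 32/8 = 4 gives K = 8N.
Substituting into q = 32: N^(1/3)·(8N)^(2/3) = 32.
Solving, N = 8 and K = 64.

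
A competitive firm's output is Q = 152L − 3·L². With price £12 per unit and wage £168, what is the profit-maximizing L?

The marginal product of L is MP_L = 152 − 6L.
A price-taking firm hires until the value of the marginal product equals the wage: P·MP_L = w, so 12·(152 − 6L) = 168.
Then 152 − 6L = 14, giving L = 23.

L* = 23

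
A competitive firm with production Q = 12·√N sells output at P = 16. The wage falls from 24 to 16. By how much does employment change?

ΔN = 20

From P·MP_N = w with MP_N = 6·N^(-1/2), the labor demand is N(w) = (96/w)^(2).
At w = 24: N = 16. At w = 16: N = 36.
ΔN = 36 − 16 = 20.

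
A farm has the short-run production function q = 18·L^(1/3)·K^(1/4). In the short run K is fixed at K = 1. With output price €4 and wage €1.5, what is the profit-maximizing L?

L* = 64

With K = 1, MP_L = (1/3)·18·L^(-2/3)·1^(1/4) = 6·L^(-2/3).
Profit maximization for a price taker requires P·MP_L = w: 4·6·L^(-2/3) = 1.5.
So L^(-2/3) = 0.0625, which gives L = 64.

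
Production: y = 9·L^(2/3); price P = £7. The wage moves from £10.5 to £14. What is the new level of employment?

From P·MP_L = w with MP_L = 6·L^(-1/3), the labor demand is L(w) = (42/w)^(3).
At w = 10.5: L = 64. At w = 14: L = 27.

L* = 27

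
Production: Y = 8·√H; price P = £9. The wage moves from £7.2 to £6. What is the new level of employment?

From P·MP_H = w with MP_H = 4·H^(-1/2), the labor demand is H(w) = (36/w)^(2).
At w = 7.2: H = 25. At w = 6: H = 36.

H* = 36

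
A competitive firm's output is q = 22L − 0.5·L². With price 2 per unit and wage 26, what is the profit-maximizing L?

The marginal product of L is MP_L = 22 − L.
A price-taking firm hires until the value of the marginal product equals the wage: P·MP_L = w, so 2·(22 − L) = 26.
Then 22 − L = 13, giving L = 9.

L* = 9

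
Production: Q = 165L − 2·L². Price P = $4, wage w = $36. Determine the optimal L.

The marginal product of L is MP_L = 165 − 4L.
A price-taking firm hires until the value of the marginal product equals the wage: P·MP_L = w, so 4·(165 − 4L) = 36.
Then 165 − 4L = 9, giving L = 39.

L* = 39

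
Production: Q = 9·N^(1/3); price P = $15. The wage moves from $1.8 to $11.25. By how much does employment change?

ΔN = -117

From P·MP_N = w with MP_N = 3·N^(-2/3), the labor demand is N(w) = (45/w)^(3/2).
At w = 1.8: N = 125. At w = 11.25: N = 8.
ΔN = 8 − 125 = -117.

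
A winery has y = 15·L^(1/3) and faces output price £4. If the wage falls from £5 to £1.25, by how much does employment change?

From P·MP_L = w with MP_L = 5·L^(-2/3), the labor demand is L(w) = (20/w)^(3/2).
At w = 5: L = 8. At w = 1.25: L = 64.
ΔL = 64 − 8 = 56.

ΔL = 56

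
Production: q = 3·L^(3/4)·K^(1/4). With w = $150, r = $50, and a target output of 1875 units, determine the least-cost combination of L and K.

Cost minimization requires the marginal rate of technical substitution to equal the input-price ratio: MP_L/MP_K = w/r.
Here MP_L/MP_K = (3/4)·(K/L)/(1/4) = 3·(K/L). Setting this equal to 150/50 = 3 gives K = L.
Substituting into q = 1875: 3·L^(3/4)·(L)^(1/4) = 1875.
Solving, L = 625 and K = 625.

L* = 625, K* = 625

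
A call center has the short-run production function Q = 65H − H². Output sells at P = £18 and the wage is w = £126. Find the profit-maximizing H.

The marginal product of H is MP_H = 65 − 2H.
A price-taking firm hires until the value of the marginal product equals the wage: P·MP_H = w, so 18·(65 − 2H) = 126.
Then 65 − 2H = 7, giving H = 29.

H* = 29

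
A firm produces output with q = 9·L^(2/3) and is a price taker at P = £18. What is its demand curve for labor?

L(w) = 1259712/w³

MP_L = (2/3)·9·L^(-1/3) = 6·L^(-1/3).
Setting P·MP_L = w: 108·L^(-1/3) = w.
Solving for L: L^(-1/3) = w/108, so L = (108/w)^(3).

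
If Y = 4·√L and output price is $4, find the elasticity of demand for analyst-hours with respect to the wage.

MP_L = (1/2)·4·L^(-1/2), so P·MP_L = w gives 8·L^(-1/2) = w.
Solving, L(w) = (8/w)^(2). This is a constant-elasticity form: L ∝ w^(−2), so ε = −2.

ε = -2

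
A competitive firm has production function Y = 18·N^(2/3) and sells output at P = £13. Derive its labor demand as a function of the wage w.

MP_N = (2/3)·18·N^(-1/3) = 12·N^(-1/3).
Setting P·MP_N = w: 156·N^(-1/3) = w.
Solving for N: N^(-1/3) = w/156, so N = (156/w)^(3).

N(w) = 3796416/w³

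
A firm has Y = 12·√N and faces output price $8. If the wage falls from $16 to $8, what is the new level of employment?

From P·MP_N = w with MP_N = 6·N^(-1/2), the labor demand is N(w) = (48/w)^(2).
At w = 16: N = 9. At w = 8: N = 36.

N* = 36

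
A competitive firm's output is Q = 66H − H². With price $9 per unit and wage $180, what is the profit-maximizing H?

H* = 23

The marginal product of H is MP_H = 66 − 2H.
A price-taking firm hires until the value of the marginal product equals the wage: P·MP_H = w, so 9·(66 − 2H) = 180.
Then 66 − 2H = 20, giving H = 23.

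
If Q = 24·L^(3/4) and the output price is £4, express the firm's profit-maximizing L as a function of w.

MP_L = (3/4)·24·L^(-1/4) = 18·L^(-1/4).
Setting P·MP_L = w: 72·L^(-1/4) = w.
Solving for L: L^(-1/4) = w/72, so L = (72/w)^(4).

L(w) = (72/w)^(4)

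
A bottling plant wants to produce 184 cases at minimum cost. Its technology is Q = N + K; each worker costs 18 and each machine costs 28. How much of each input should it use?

N* = 184, K* = 0

The inputs are perfect substitutes, so the firm uses whichever has the lower cost per unit of output.
Cost per unit of output via N is 18; via K it is 28. N is cheaper.
Producing Q = 184 with N alone: N = 184, K = 0.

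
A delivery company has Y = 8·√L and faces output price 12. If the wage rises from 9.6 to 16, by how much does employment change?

From P·MP_L = w with MP_L = 4·L^(-1/2), the labor demand is L(w) = (48/w)^(2).
At w = 9.6: L = 25. At w = 16: L = 9.
ΔL = 9 − 25 = -16.

ΔL = -16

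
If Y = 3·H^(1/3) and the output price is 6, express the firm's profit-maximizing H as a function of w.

H(w) = (6/w)^(3/2)

MP_H = (1/3)·3·H^(-2/3) = H^(-2/3).
Setting P·MP_H = w: 6·H^(-2/3) = w.
Solving for H: H^(-2/3) = w/6, so H = (6/w)^(3/2).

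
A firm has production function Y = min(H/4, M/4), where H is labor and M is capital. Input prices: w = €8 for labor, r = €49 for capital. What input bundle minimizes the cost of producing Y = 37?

With a fixed-proportions technology, the cost-minimizing bundle uses no slack in either input: H/4 = M/4 = Y.
So H = 4·37 = 148 and M = 4·37 = 148.

H* = 148, M* = 148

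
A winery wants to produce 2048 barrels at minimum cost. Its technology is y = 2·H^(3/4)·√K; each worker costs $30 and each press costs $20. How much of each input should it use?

Cost minimization requires the marginal rate of technical substitution to equal the input-price ratio: MP_H/MP_K = w/r.
Here MP_H/MP_K = (3/4)·(K/H)/(1/2) = 1.5·(K/H). Setting this equal to 30/20 = 1.5 gives K = H.
Substituting into y = 2048: 2·H^(3/4)·(H)^(1/2) = 2048.
Solving, H = 256 and K = 256.

H* = 256, K* = 256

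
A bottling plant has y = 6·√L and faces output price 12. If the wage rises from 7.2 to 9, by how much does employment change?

From P·MP_L = w with MP_L = 3·L^(-1/2), the labor demand is L(w) = (36/w)^(2).
At w = 7.2: L = 25. At w = 9: L = 16.
ΔL = 16 − 25 = -9.

ΔL = -9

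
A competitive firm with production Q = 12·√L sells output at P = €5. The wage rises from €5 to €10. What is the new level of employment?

From P·MP_L = w with MP_L = 6·L^(-1/2), the labor demand is L(w) = (30/w)^(2).
At w = 5: L = 36. At w = 10: L = 9.

L* = 9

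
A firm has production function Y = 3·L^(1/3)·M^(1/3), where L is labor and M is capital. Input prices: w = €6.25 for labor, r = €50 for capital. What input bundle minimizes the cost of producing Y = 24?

Cost minimization requires the marginal rate of technical substitution to equal the input-price ratio: MP_L/MP_M = w/r.
Here MP_L/MP_M = (1/3)·(M/L)/(1/3) = (M/L). Setting this equal to 6.25/50 = 0.125 gives M = 0.125L.
Substituting into Y = 24: 3·L^(1/3)·(0.125L)^(1/3) = 24.
Solving, L = 64 and M = 8.

L* = 64, M* = 8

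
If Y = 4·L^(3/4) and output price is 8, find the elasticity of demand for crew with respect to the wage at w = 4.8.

ε = -4

MP_L = (3/4)·4·L^(-1/4), so P·MP_L = w gives 24·L^(-1/4) = w.
Solving, L(w) = (24/w)^(4). This is a constant-elasticity form: L ∝ w^(−4), so ε = −4.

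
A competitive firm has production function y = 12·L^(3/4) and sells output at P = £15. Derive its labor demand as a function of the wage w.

MP_L = (3/4)·12·L^(-1/4) = 9·L^(-1/4).
Setting P·MP_L = w: 135·L^(-1/4) = w.
Solving for L: L^(-1/4) = w/135, so L = (135/w)^(4).

L(w) = (135/w)^(4)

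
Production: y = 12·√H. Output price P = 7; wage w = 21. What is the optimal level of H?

H* = 4

MP_H = (1/2)·12·H^(-1/2) = 6·H^(-1/2).
Profit maximization for a price taker requires P·MP_H = w: 7·6·H^(-1/2) = 21.
So H^(-1/2) = 0.5, which gives H = 4.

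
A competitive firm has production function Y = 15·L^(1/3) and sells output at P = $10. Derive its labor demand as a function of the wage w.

MP_L = (1/3)·15·L^(-2/3) = 5·L^(-2/3).
Setting P·MP_L = w: 50·L^(-2/3) = w.
Solving for L: L^(-2/3) = w/50, so L = (50/w)^(3/2).

L(w) = (50/w)^(3/2)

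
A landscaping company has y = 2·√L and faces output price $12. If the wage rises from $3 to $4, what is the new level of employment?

From P·MP_L = w with MP_L = L^(-1/2), the labor demand is L(w) = (12/w)^(2).
At w = 3: L = 16. At w = 4: L = 9.

L* = 9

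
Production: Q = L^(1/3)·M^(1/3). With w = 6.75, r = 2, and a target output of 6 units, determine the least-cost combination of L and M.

L* = 8, M* = 27

Cost minimization requires the marginal rate of technical substitution to equal the input-price ratio: MP_L/MP_M = w/r.
Here MP_L/MP_M = (1/3)·(M/L)/(1/3) = (M/L). Setting this equal to 6.75/2 = 3.375 gives M = 3.375L.
Substituting into Q = 6: L^(1/3)·(3.375L)^(1/3) = 6.
Solving, L = 8 and M = 27.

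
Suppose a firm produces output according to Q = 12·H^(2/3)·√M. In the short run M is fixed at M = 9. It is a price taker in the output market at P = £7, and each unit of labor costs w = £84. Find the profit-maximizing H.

H* = 8

With M = 9, MP_H = (2/3)·12·H^(-1/3)·9^(1/2) = 24·H^(-1/3).
Profit maximization for a price taker requires P·MP_H = w: 7·24·H^(-1/3) = 84.
So H^(-1/3) = 0.5, which gives H = 8.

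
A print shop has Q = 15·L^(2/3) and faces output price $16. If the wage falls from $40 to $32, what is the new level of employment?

From P·MP_L = w with MP_L = 10·L^(-1/3), the labor demand is L(w) = (160/w)^(3).
At w = 40: L = 64. At w = 32: L = 125.

L* = 125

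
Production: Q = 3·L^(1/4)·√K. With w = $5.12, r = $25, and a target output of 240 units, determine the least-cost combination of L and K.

Cost minimization requires the marginal rate of technical substitution to equal the input-price ratio: MP_L/MP_K = w/r.
Here MP_L/MP_K = (1/4)·(K/L)/(1/2) = 0.5·(K/L). Setting this equal to 5.12/25 = 0.2048 gives K = 0.4096L.
Substituting into Q = 240: 3·L^(1/4)·(0.4096L)^(1/2) = 240.
Solving, L = 625 and K = 256.

L* = 625, K* = 256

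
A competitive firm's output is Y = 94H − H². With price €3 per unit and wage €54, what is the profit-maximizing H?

The marginal product of H is MP_H = 94 − 2H.
A price-taking firm hires until the value of the marginal product equals the wage: P·MP_H = w, so 3·(94 − 2H) = 54.
Then 94 − 2H = 18, giving H = 38.

H* = 38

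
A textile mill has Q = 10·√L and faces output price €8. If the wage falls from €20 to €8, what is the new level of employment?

From P·MP_L = w with MP_L = 5·L^(-1/2), the labor demand is L(w) = (40/w)^(2).
At w = 20: L = 4. At w = 8: L = 25.

L* = 25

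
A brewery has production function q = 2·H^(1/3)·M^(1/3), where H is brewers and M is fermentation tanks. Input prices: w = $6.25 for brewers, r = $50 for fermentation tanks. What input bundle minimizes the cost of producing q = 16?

H* = 64, M* = 8

Cost minimization requires the marginal rate of technical substitution to equal the input-price ratio: MP_H/MP_M = w/r.
Here MP_H/MP_M = (1/3)·(M/H)/(1/3) = (M/H). Setting this equal to 6.25/50 = 0.125 gives M = 0.125H.
Substituting into q = 16: 2·H^(1/3)·(0.125H)^(1/3) = 16.
Solving, H = 64 and M = 8.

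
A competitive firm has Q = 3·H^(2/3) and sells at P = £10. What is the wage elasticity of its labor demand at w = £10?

MP_H = (2/3)·3·H^(-1/3), so P·MP_H = w gives 20·H^(-1/3) = w.
Solving, H(w) = (20/w)^(3). This is a constant-elasticity form: H ∝ w^(−3), so ε = −3.

ε = -3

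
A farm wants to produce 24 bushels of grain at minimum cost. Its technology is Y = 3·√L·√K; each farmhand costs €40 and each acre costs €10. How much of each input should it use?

Cost minimization requires the marginal rate of technical substitution to equal the input-price ratio: MP_L/MP_K = w/r.
Here MP_L/MP_K = (1/2)·(K/L)/(1/2) = (K/L). Setting this equal to 40/10 = 4 gives K = 4L.
Substituting into Y = 24: 3·L^(1/2)·(4L)^(1/2) = 24.
Solving, L = 4 and K = 16.

L* = 4, K* = 16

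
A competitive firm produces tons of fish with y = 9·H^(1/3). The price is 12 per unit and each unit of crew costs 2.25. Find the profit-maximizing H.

H* = 64

MP_H = (1/3)·9·H^(-2/3) = 3·H^(-2/3).
Profit maximization for a price taker requires P·MP_H = w: 12·3·H^(-2/3) = 2.25.
So H^(-2/3) = 0.0625, which gives H = 64.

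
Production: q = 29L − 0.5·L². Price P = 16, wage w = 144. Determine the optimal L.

L* = 20

The marginal product of L is MP_L = 29 − L.
A price-taking firm hires until the value of the marginal product equals the wage: P·MP_L = w, so 16·(29 − L) = 144.
Then 29 − L = 9, giving L = 20.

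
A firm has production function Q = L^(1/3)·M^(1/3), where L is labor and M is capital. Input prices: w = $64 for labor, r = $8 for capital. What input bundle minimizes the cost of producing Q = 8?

L* = 8, M* = 64

Cost minimization requires the marginal rate of technical substitution to equal the input-price ratio: MP_L/MP_M = w/r.
Here MP_L/MP_M = (1/3)·(M/L)/(1/3) = (M/L). Setting this equal to 64/8 = 8 gives M = 8L.
Substituting into Q = 8: L^(1/3)·(8L)^(1/3) = 8.
Solving, L = 8 and M = 64.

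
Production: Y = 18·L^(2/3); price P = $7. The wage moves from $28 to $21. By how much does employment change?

ΔL = 37

From P·MP_L = w with MP_L = 12·L^(-1/3), the labor demand is L(w) = (84/w)^(3).
At w = 28: L = 27. At w = 21: L = 64.
ΔL = 64 − 27 = 37.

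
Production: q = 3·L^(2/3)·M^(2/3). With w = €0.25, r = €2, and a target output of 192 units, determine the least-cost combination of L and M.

L* = 64, M* = 8

Cost minimization requires the marginal rate of technical substitution to equal the input-price ratio: MP_L/MP_M = w/r.
Here MP_L/MP_M = (2/3)·(M/L)/(2/3) = (M/L). Setting this equal to 0.25/2 = 0.125 gives M = 0.125L.
Substituting into q = 192: 3·L^(2/3)·(0.125L)^(2/3) = 192.
Solving, L = 64 and M = 8.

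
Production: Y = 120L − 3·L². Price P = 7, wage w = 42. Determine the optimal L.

L* = 19

The marginal product of L is MP_L = 120 − 6L.
A price-taking firm hires until the value of the marginal product equals the wage: P·MP_L = w, so 7·(120 − 6L) = 42.
Then 120 − 6L = 6, giving L = 19.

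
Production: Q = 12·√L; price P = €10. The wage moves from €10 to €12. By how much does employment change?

From P·MP_L = w with MP_L = 6·L^(-1/2), the labor demand is L(w) = (60/w)^(2).
At w = 10: L = 36. At w = 12: L = 25.
ΔL = 25 − 36 = -11.

ΔL = -11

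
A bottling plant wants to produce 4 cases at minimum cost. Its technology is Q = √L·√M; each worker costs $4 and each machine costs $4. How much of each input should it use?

L* = 4, M* = 4

Cost minimization requires the marginal rate of technical substitution to equal the input-price ratio: MP_L/MP_M = w/r.
Here MP_L/MP_M = (1/2)·(M/L)/(1/2) = (M/L). Setting this equal to 4/4 = 1 gives M = L.
Substituting into Q = 4: L^(1/2)·(L)^(1/2) = 4.
Solving, L = 4 and M = 4.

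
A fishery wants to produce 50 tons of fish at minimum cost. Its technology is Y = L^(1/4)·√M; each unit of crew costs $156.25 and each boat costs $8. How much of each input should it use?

Cost minimization requires the marginal rate of technical substitution to equal the input-price ratio: MP_L/MP_M = w/r.
Here MP_L/MP_M = (1/4)·(M/L)/(1/2) = 0.5·(M/L). Setting this equal to 156.25/8 = 19.53125 gives M = 39.0625L.
Substituting into Y = 50: L^(1/4)·(39.0625L)^(1/2) = 50.
Solving, L = 16 and M = 625.

L* = 16, M* = 625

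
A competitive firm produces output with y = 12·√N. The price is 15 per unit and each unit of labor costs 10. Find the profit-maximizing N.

MP_N = (1/2)·12·N^(-1/2) = 6·N^(-1/2).
Profit maximization for a price taker requires P·MP_N = w: 15·6·N^(-1/2) = 10.
So N^(-1/2) = 1/9, which gives N = 81.

N* = 81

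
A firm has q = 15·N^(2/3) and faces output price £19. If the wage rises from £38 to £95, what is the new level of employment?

N* = 8

From P·MP_N = w with MP_N = 10·N^(-1/3), the labor demand is N(w) = (190/w)^(3).
At w = 38: N = 125. At w = 95: N = 8.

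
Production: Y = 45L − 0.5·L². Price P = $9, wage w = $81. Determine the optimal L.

The marginal product of L is MP_L = 45 − L.
A price-taking firm hires until the value of the marginal product equals the wage: P·MP_L = w, so 9·(45 − L) = 81.
Then 45 − L = 9, giving L = 36.

L* = 36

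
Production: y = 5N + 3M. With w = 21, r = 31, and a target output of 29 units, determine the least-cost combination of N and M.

The inputs are perfect substitutes, so the firm uses whichever has the lower cost per unit of output.
Cost per unit of output via N is w/5 = 4.2; via M it is r/3 = 31/3. N is cheaper.
Producing y = 29 with N alone: N = 5.8, M = 0.

N* = 5.8, M* = 0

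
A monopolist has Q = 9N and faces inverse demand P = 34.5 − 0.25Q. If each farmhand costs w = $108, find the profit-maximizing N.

N* = 5

Marginal revenue from the inverse demand is MR = 34.5 − 0.5Q.
The marginal product is MP_N = 9.
A monopolist hires until marginal revenue product equals the wage: MR·MP_N = w.
(34.5 − 4.5N)·9 = 108, so N = 5.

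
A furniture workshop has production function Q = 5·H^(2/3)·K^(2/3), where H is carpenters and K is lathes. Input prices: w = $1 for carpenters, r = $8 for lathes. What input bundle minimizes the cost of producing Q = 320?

Cost minimization requires the marginal rate of technical substitution to equal the input-price ratio: MP_H/MP_K = w/r.
Here MP_H/MP_K = (2/3)·(K/H)/(2/3) = (K/H). Setting this equal to 1/8 = 0.125 gives K = 0.125H.
Substituting into Q = 320: 5·H^(2/3)·(0.125H)^(2/3) = 320.
Solving, H = 64 and K = 8.

H* = 64, K* = 8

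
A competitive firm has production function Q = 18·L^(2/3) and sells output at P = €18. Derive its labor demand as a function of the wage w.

MP_L = (2/3)·18·L^(-1/3) = 12·L^(-1/3).
Setting P·MP_L = w: 216·L^(-1/3) = w.
Solving for L: L^(-1/3) = w/216, so L = (216/w)^(3).

L(w) = (216/w)^(3)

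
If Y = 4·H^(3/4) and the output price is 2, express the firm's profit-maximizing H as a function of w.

MP_H = (3/4)·4·H^(-1/4) = 3·H^(-1/4).
Setting P·MP_H = w: 6·H^(-1/4) = w.
Solving for H: H^(-1/4) = w/6, so H = (6/w)^(4).

H(w) = 1296/w^(4)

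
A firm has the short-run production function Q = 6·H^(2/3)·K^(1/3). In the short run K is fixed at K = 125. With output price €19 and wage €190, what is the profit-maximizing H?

With K = 125, MP_H = (2/3)·6·H^(-1/3)·125^(1/3) = 20·H^(-1/3).
Profit maximization for a price taker requires P·MP_H = w: 19·20·H^(-1/3) = 190.
So H^(-1/3) = 0.5, which gives H = 8.

H* = 8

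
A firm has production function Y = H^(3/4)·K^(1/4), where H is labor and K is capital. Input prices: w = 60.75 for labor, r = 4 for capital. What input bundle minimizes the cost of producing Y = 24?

Cost minimization requires the marginal rate of technical substitution to equal the input-price ratio: MP_H/MP_K = w/r.
Here MP_H/MP_K = (3/4)·(K/H)/(1/4) = 3·(K/H). Setting this equal to 60.75/4 = 15.1875 gives K = 5.0625H.
Substituting into Y = 24: H^(3/4)·(5.0625H)^(1/4) = 24.
Solving, H = 16 and K = 81.

H* = 16, K* = 81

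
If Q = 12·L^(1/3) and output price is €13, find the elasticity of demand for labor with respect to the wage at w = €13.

MP_L = (1/3)·12·L^(-2/3), so P·MP_L = w gives 52·L^(-2/3) = w.
Solving, L(w) = (52/w)^(3/2). This is a constant-elasticity form: L ∝ w^(−3/2), so ε = −3/2.

ε = -1.5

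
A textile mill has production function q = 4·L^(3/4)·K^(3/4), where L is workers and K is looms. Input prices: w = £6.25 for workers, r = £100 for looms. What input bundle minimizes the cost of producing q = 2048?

L* = 256, K* = 16

Cost minimization requires the marginal rate of technical substitution to equal the input-price ratio: MP_L/MP_K = w/r.
Here MP_L/MP_K = (3/4)·(K/L)/(3/4) = (K/L). Setting this equal to 6.25/100 = 0.0625 gives K = 0.0625L.
Substituting into q = 2048: 4·L^(3/4)·(0.0625L)^(3/4) = 2048.
Solving, L = 256 and K = 16.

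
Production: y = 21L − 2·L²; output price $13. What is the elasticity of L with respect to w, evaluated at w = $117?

From P·MP_L = w with MP_L = 21 − 4L, labor demand is L(w) = (21 − w/13)/4.
dL/dw = −1/(52) = -1/52.
At w = 117, L = 3, so ε = (dL/dw)·(w/L) = (-1/52)·(117/3) = -0.75.

ε = -0.75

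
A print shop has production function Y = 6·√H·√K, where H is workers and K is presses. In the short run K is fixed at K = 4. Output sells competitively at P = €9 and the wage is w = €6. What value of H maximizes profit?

H* = 81

With K = 4, MP_H = (1/2)·6·H^(-1/2)·4^(1/2) = 6·H^(-1/2).
Profit maximization for a price taker requires P·MP_H = w: 9·6·H^(-1/2) = 6.
So H^(-1/2) = 1/9, which gives H = 81.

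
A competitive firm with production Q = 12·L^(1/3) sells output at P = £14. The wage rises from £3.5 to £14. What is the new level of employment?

From P·MP_L = w with MP_L = 4·L^(-2/3), the labor demand is L(w) = (56/w)^(3/2).
At w = 3.5: L = 64. At w = 14: L = 8.

L* = 8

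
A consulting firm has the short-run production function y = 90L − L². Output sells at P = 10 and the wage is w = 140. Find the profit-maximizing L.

The marginal product of L is MP_L = 90 − 2L.
A price-taking firm hires until the value of the marginal product equals the wage: P·MP_L = w, so 10·(90 − 2L) = 140.
Then 90 − 2L = 14, giving L = 38.

L* = 38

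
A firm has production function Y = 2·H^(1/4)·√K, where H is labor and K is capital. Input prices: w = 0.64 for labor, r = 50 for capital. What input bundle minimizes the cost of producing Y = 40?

H* = 625, K* = 16

Cost minimization requires the marginal rate of technical substitution to equal the input-price ratio: MP_H/MP_K = w/r.
Here MP_H/MP_K = (1/4)·(K/H)/(1/2) = 0.5·(K/H). Setting this equal to 0.64/50 = 0.0128 gives K = 0.0256H.
Substituting into Y = 40: 2·H^(1/4)·(0.0256H)^(1/2) = 40.
Solving, H = 625 and K = 16.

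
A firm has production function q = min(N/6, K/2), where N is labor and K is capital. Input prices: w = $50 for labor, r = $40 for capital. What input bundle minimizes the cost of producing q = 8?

With a fixed-proportions technology, the cost-minimizing bundle uses no slack in either input: N/6 = K/2 = q.
So N = 6·8 = 48 and K = 2·8 = 16.

N* = 48, K* = 16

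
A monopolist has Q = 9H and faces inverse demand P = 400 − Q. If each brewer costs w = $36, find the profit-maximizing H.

H* = 22

Marginal revenue from the inverse demand is MR = 400 − 2Q.
The marginal product is MP_H = 9.
A monopolist hires until marginal revenue product equals the wage: MR·MP_H = w.
(400 − 18H)·9 = 36, so H = 22.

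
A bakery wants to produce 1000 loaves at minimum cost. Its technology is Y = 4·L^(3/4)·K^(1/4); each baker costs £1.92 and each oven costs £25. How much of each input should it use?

Cost minimization requires the marginal rate of technical substitution to equal the input-price ratio: MP_L/MP_K = w/r.
Here MP_L/MP_K = (3/4)·(K/L)/(1/4) = 3·(K/L). Setting this equal to 1.92/25 = 0.0768 gives K = 0.0256L.
Substituting into Y = 1000: 4·L^(3/4)·(0.0256L)^(1/4) = 1000.
Solving, L = 625 and K = 16.

L* = 625, K* = 16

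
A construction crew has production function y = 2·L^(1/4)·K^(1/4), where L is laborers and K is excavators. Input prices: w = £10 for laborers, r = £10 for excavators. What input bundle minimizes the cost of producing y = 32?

L* = 256, K* = 256

Cost minimization requires the marginal rate of technical substitution to equal the input-price ratio: MP_L/MP_K = w/r.
Here MP_L/MP_K = (1/4)·(K/L)/(1/4) = (K/L). Setting this equal to 10/10 = 1 gives K = L.
Substituting into y = 32: 2·L^(1/4)·(L)^(1/4) = 32.
Solving, L = 256 and K = 256.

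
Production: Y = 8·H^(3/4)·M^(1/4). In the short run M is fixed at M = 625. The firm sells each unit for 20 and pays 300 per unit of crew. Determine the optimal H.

H* = 16

With M = 625, MP_H = (3/4)·8·H^(-1/4)·625^(1/4) = 30·H^(-1/4).
Profit maximization for a price taker requires P·MP_H = w: 20·30·H^(-1/4) = 300.
So H^(-1/4) = 0.5, which gives H = 16.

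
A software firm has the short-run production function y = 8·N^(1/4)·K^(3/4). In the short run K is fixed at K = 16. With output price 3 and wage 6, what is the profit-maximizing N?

With K = 16, MP_N = (1/4)·8·N^(-3/4)·16^(3/4) = 16·N^(-3/4).
Profit maximization for a price taker requires P·MP_N = w: 3·16·N^(-3/4) = 6.
So N^(-3/4) = 0.125, which gives N = 16.

N* = 16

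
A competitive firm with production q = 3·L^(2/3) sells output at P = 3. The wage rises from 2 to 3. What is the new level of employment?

L* = 8

From P·MP_L = w with MP_L = 2·L^(-1/3), the labor demand is L(w) = (6/w)^(3).
At w = 2: L = 27. At w = 3: L = 8.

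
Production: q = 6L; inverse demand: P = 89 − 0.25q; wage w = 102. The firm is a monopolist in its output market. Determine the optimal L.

L* = 24

Marginal revenue from the inverse demand is MR = 89 − 0.5q.
The marginal product is MP_L = 6.
A monopolist hires until marginal revenue product equals the wage: MR·MP_L = w.
(89 − 3L)·6 = 102, so L = 24.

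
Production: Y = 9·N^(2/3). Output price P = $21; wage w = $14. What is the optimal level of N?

N* = 729

MP_N = (2/3)·9·N^(-1/3) = 6·N^(-1/3).
Profit maximization for a price taker requires P·MP_N = w: 21·6·N^(-1/3) = 14.
So N^(-1/3) = 1/9, which gives N = 729.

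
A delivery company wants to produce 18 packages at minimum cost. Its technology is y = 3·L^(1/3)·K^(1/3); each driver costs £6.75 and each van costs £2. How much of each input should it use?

L* = 8, K* = 27

Cost minimization requires the marginal rate of technical substitution to equal the input-price ratio: MP_L/MP_K = w/r.
Here MP_L/MP_K = (1/3)·(K/L)/(1/3) = (K/L). Setting this equal to 6.75/2 = 3.375 gives K = 3.375L.
Substituting into y = 18: 3·L^(1/3)·(3.375L)^(1/3) = 18.
Solving, L = 8 and K = 27.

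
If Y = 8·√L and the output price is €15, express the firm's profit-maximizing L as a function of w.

MP_L = (1/2)·8·L^(-1/2) = 4·L^(-1/2).
Setting P·MP_L = w: 60·L^(-1/2) = w.
Solving for L: L^(-1/2) = w/60, so L = (60/w)^(2).

L(w) = 3600/w²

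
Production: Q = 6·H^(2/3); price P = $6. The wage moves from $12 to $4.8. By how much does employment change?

From P·MP_H = w with MP_H = 4·H^(-1/3), the labor demand is H(w) = (24/w)^(3).
At w = 12: H = 8. At w = 4.8: H = 125.
ΔH = 125 − 8 = 117.

ΔH = 117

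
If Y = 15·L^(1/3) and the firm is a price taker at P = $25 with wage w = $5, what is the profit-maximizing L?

L* = 125

MP_L = (1/3)·15·L^(-2/3) = 5·L^(-2/3).
Profit maximization for a price taker requires P·MP_L = w: 25·5·L^(-2/3) = 5.
So L^(-2/3) = 0.04, which gives L = 125.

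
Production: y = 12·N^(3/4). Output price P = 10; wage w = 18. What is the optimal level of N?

N* = 625

MP_N = (3/4)·12·N^(-1/4) = 9·N^(-1/4).
Profit maximization for a price taker requires P·MP_N = w: 10·9·N^(-1/4) = 18.
So N^(-1/4) = 0.2, which gives N = 625.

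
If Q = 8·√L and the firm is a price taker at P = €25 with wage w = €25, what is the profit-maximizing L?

L* = 16

MP_L = (1/2)·8·L^(-1/2) = 4·L^(-1/2).
Profit maximization for a price taker requires P·MP_L = w: 25·4·L^(-1/2) = 25.
So L^(-1/2) = 0.25, which gives L = 16.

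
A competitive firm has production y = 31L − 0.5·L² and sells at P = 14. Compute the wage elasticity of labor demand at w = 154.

From P·MP_L = w with MP_L = 31 − L, labor demand is L(w) = 31 − w/14.
dL/dw = −1/(14) = -1/14.
At w = 154, L = 20, so ε = (dL/dw)·(w/L) = (-1/14)·(154/20) = -0.55.

ε = -0.55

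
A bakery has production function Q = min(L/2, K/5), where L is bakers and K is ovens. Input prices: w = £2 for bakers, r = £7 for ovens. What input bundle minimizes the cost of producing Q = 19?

L* = 38, K* = 95

With a fixed-proportions technology, the cost-minimizing bundle uses no slack in either input: L/2 = K/5 = Q.
So L = 2·19 = 38 and K = 5·19 = 95.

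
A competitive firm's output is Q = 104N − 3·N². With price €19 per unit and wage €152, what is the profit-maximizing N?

The marginal product of N is MP_N = 104 − 6N.
A price-taking firm hires until the value of the marginal product equals the wage: P·MP_N = w, so 19·(104 − 6N) = 152.
Then 104 − 6N = 8, giving N = 16.

N* = 16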